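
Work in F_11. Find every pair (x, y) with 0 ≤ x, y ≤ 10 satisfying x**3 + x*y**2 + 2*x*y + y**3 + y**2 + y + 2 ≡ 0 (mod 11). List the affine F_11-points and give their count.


Affine F_11-points: {(4, 0), (4, 3), (5, 8), (5, 9), (5, 10), (6, 5), (8, 8), (9, 8), (10, 5)}; count = 9.

For each of the 121 pairs (x, y) ∈ F_11², evaluate f(x, y) mod 11. Record the zeros.
  x = 0: [0↦2, 1↦5, 2↦5, 3↦8, 4↦9, 5↦3, 6↦7, 7↦5, 8↦3, 9↦7, 10↦1]  zeros at y ∈ ∅
  x = 1: [0↦3, 1↦9, 2↦3, 3↦2, 4↦1, 5↦6, 6↦1, 7↦3, 8↦7, 9↦8, 10↦1]  zeros at y ∈ ∅
  x = 2: [0↦10, 1↦8, 2↦7, 3↦2, 4↦10, 5↦4, 6↦1, 7↦7, 8↦6, 9↦4, 10↦7]  zeros at y ∈ ∅
  x = 3: [0↦7, 1↦8, 2↦1, 3↦3, 4↦9, 5↦3, 6↦2, 7↦1, 8↦6, 9↦1, 10↦3]  zeros at y ∈ ∅
  x = 4: [0↦0, 1↦4, 2↦2, 3↦0, 4↦4, 5↦9, 6↦10, 7↦2, 8↦2, 9↦5, 10↦6]  zeros at y ∈ {0, 3}
  x = 5: [0↦6, 1↦2, 2↦5, 3↦10, 4↦1, 5↦6, 6↦9, 7↦5, 8↦0, 9↦0, 10↦0]  zeros at y ∈ {8, 9, 10}
  x = 6: [0↦9, 1↦8, 2↦5, 3↦6, 4↦6, 5↦0, 6↦5, 7↦5, 8↦6, 9↦3, 10↦2]  zeros at y ∈ {5}
  x = 7: [0↦4, 1↦6, 2↦8, 3↦5, 4↦3, 5↦8, 6↦4, 7↦8, 8↦4, 9↦9, 10↦7]  zeros at y ∈ ∅
  x = 8: [0↦8, 1↦2, 2↦9, 3↦2, 4↦9, 5↦3, 6↦1, 7↦9, 8↦0, 9↦2, 10↦10]  zeros at y ∈ {8}
  x = 9: [0↦5, 1↦2, 2↦3, 3↦3, 4↦8, 5↦2, 6↦2, 7↦3, 8↦0, 9↦10, 10↦6]  zeros at y ∈ {8}
  x = 10: [0↦1, 1↦1, 2↦7, 3↦3, 4↦6, 5↦0, 6↦2, 7↦7, 8↦10, 9↦6, 10↦1]  zeros at y ∈ {5}
Collecting zeros: affine points = {(4, 0), (4, 3), (5, 8), (5, 9), (5, 10), (6, 5), (8, 8), (9, 8), (10, 5)}.
Total count |C(F_11)_aff| = 9.


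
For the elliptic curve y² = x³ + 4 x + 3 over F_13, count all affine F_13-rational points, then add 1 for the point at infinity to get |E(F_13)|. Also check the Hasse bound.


Affine points = {(0, 4), (0, 9), (3, 4), (3, 9), (6, 3), (6, 10), (7, 6), (7, 7), (8, 1), (8, 12), (9, 1), (9, 12), (10, 4), (10, 9), (11, 0)}; affine count = 15; |E(F_13)| = 16.

Discriminant check: Δ ∝ 4a³ + 27b² = 4·4³ + 27·3² = 4·64 + 27·9 ≡ 5 (mod 13). Nonzero ⇒ E is nonsingular.
For each x ∈ F_13, compute rhs = x³ + 4·x + 3 mod 13, then count y ∈ F_13 with y² ≡ rhs.
  x = 0: rhs = 3, matching y values: 4, 9 (2 points).
  x = 1: rhs = 8, matching y values: none (0 points).
  x = 2: rhs = 6, matching y values: none (0 points).
  x = 3: rhs = 3, matching y values: 4, 9 (2 points).
  x = 4: rhs = 5, matching y values: none (0 points).
  x = 5: rhs = 5, matching y values: none (0 points).
  x = 6: rhs = 9, matching y values: 3, 10 (2 points).
  x = 7: rhs = 10, matching y values: 6, 7 (2 points).
  x = 8: rhs = 1, matching y values: 1, 12 (2 points).
  x = 9: rhs = 1, matching y values: 1, 12 (2 points).
  x = 10: rhs = 3, matching y values: 4, 9 (2 points).
  x = 11: rhs = 0, matching y values: 0 (1 points).
  x = 12: rhs = 11, matching y values: none (0 points).
Total affine count: 15.
Full point count |E(F_13)| = 15 + 1 = 16.
Hasse bound: |16 − (13+1)| = |2| = 2 ≤ 2√13 ≈ 7.2111 ✓.


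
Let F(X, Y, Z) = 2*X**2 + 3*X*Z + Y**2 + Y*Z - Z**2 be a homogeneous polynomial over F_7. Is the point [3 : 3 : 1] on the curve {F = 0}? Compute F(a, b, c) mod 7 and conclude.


F(3,3,1) ≡ 3 (mod 7); P is NOT on the curve.

Evaluate F(3, 3, 1) term-by-term (mod 7).
  2*X**2 ↦ 2·9·1·1 = 18
  3*X*Z ↦ 3·3·1·1 = 9
  Y**2 ↦ 1·1·9·1 = 9
  Y*Z ↦ 1·1·3·1 = 3
  -Z**2 ↦ -1·1·1·1 = -1
Sum: F(3, 3, 1) = (18) + (9) + (9) + (3) + (-1) = 38.
Reducing mod 7: 38 ≡ 3 (mod 7).
Since F(a, b, c) ≡ 3 ≠ 0 (mod 7), P does NOT lie on the curve.


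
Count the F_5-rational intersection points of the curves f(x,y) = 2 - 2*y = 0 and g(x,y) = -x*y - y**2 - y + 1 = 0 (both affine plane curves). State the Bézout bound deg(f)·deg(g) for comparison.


Common zeros: {(4, 1)}; count = 1; Bézout bound = 2.

deg(f) = 1, deg(g) = 2, so Bézout bound = 2.
Scan x ∈ F_5. For each x, list the y ∈ F_5 with f(x, y) ≡ 0 and those with g(x, y) ≡ 0 (mod 5); the common zeros in that column are the intersection.
  x = 0: f ≡ 0 at y ∈ {1}; g ≡ 0 at y ∈ {2}; common: ∅.
  x = 1: f ≡ 0 at y ∈ {1}; g ≡ 0 at y ∈ ∅; common: ∅.
  x = 2: f ≡ 0 at y ∈ {1}; g ≡ 0 at y ∈ ∅; common: ∅.
  x = 3: f ≡ 0 at y ∈ {1}; g ≡ 0 at y ∈ {3}; common: ∅.
  x = 4: f ≡ 0 at y ∈ {1}; g ≡ 0 at y ∈ {1, 4}; common: {1}.
Collecting: common zeros = {(4, 1)}, so the count is 1.
Comparison with the Bézout bound: 1 ≤ 2 = deg(f)·deg(g), as expected for curves with no common component (the affine F_5-count falls short of the bound because intersections may lie at infinity, over extension fields, or carry multiplicity).


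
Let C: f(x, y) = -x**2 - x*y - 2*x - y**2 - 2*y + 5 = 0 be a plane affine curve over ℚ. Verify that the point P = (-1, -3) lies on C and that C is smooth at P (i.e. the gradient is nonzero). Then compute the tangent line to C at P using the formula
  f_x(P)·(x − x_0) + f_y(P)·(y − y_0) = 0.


Tangent line at P: 3*x + 5*y + 18 = 0.

Step 1: f(-1, -3) = 0, so P lies on C.
Step 2: partial derivatives
  f_x(x, y) = -2*x - y - 2, f_y(x, y) = -x - 2*y - 2.
  f_x(P) = 3, f_y(P) = 5 (gradient nonzero, so P is smooth).
Step 3: tangent line at P: 3·(x − -1) + 5·(y − -3) = 0.
Expanding: 3*x + 5*y + 18 = 0.


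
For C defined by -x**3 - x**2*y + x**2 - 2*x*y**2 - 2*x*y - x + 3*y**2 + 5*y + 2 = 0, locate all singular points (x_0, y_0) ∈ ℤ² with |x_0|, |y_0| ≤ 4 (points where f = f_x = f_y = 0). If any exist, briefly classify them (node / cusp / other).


Singular points: {(1, -1)}; classification: node.

Compute partial derivatives:
  f_x = -3*x**2 - 2*x*y + 2*x - 2*y**2 - 2*y - 1.
  f_y = -x**2 - 4*x*y - 2*x + 6*y + 5.
Scan x_0 ∈ {−4, ..., 4}. For each x_0, f_y(x_0, y) is a polynomial in y; find its integer roots y ∈ {−4, ..., 4}, then test f_x and f at those candidates.
  x = -4: f_y(-4, y) = 22*y - 3; no integer root y with |y| ≤ 4.
  x = -3: f_y(-3, y) = 18*y + 2; no integer root y with |y| ≤ 4.
  x = -2: f_y(-2, y) = 14*y + 5; no integer root y with |y| ≤ 4.
  x = -1: f_y(-1, y) = 10*y + 6; no integer root y with |y| ≤ 4.
  x = 0: f_y(0, y) = 6*y + 5; no integer root y with |y| ≤ 4.
  x = 1: f_y(1, y) = 2*y + 2; vanishes at y ∈ {-1}. (1, -1): f_x = 0, f = 0 — SINGULAR.
  x = 2: f_y(2, y) = -2*y - 3; no integer root y with |y| ≤ 4.
  x = 3: f_y(3, y) = -6*y - 10; no integer root y with |y| ≤ 4.
  x = 4: f_y(4, y) = -10*y - 19; no integer root y with |y| ≤ 4.
Only singular point on the grid: (1, -1).
Classify: substitute x = 1 + u, y = -1 + v and expand: f = -u**3 - u**2*v - u**2 - 2*u*v**2 + v**2.
No constant or linear terms (consistent with a singular point). Quadratic part: -u**2 + v**2. Cubic part: -u**3 - u**2*v - 2*u*v**2.
The quadratic part v**2 - u**2 = (v − u)(v + u) splits into two distinct linear factors, so there are two distinct tangent lines y − -1 = ±(x − 1) — this is a node (ordinary double point).
Classification: node.


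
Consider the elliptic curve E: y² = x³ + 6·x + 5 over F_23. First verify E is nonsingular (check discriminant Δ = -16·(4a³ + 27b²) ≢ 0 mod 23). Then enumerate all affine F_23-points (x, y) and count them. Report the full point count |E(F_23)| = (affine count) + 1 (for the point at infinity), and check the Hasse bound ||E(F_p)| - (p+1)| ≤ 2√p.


Affine points = {(1, 9), (1, 14), (2, 5), (2, 18), (3, 2), (3, 21), (4, 1), (4, 22), (6, 2), (6, 21), (8, 6), (8, 17), (9, 11), (9, 12), (13, 7), (13, 16), (14, 2), (14, 21), (17, 11), (17, 12), (19, 3), (19, 20), (20, 11), (20, 12), (21, 10), (21, 13)}; affine count = 26; |E(F_23)| = 27.

Discriminant check: Δ ∝ 4a³ + 27b² = 4·6³ + 27·5² = 4·216 + 27·25 ≡ 21 (mod 23). Nonzero ⇒ E is nonsingular.
For each x ∈ F_23, compute rhs = x³ + 6·x + 5 mod 23, then count y ∈ F_23 with y² ≡ rhs.
  x = 0: rhs = 5, matching y values: none (0 points).
  x = 1: rhs = 12, matching y values: 9, 14 (2 points).
  x = 2: rhs = 2, matching y values: 5, 18 (2 points).
  x = 3: rhs = 4, matching y values: 2, 21 (2 points).
  x = 4: rhs = 1, matching y values: 1, 22 (2 points).
  x = 5: rhs = 22, matching y values: none (0 points).
  x = 6: rhs = 4, matching y values: 2, 21 (2 points).
  x = 7: rhs = 22, matching y values: none (0 points).
  x = 8: rhs = 13, matching y values: 6, 17 (2 points).
  x = 9: rhs = 6, matching y values: 11, 12 (2 points).
  x = 10: rhs = 7, matching y values: none (0 points).
  x = 11: rhs = 22, matching y values: none (0 points).
  x = 12: rhs = 11, matching y values: none (0 points).
  x = 13: rhs = 3, matching y values: 7, 16 (2 points).
  x = 14: rhs = 4, matching y values: 2, 21 (2 points).
  x = 15: rhs = 20, matching y values: none (0 points).
  x = 16: rhs = 11, matching y values: none (0 points).
  x = 17: rhs = 6, matching y values: 11, 12 (2 points).
  x = 18: rhs = 11, matching y values: none (0 points).
  x = 19: rhs = 9, matching y values: 3, 20 (2 points).
  x = 20: rhs = 6, matching y values: 11, 12 (2 points).
  x = 21: rhs = 8, matching y values: 10, 13 (2 points).
  x = 22: rhs = 21, matching y values: none (0 points).
Total affine count: 26.
Full point count |E(F_23)| = 26 + 1 = 27.
Hasse bound: |27 − (23+1)| = |3| = 3 ≤ 2√23 ≈ 9.5917 ✓.


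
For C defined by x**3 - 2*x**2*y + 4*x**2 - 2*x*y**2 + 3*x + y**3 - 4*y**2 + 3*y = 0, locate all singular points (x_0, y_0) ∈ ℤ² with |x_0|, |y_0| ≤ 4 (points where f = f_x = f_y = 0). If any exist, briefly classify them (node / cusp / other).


Singular points: {(-1, 1)}; classification: node.

Compute partial derivatives:
  f_x = 3*x**2 - 4*x*y + 8*x - 2*y**2 + 3.
  f_y = -2*x**2 - 4*x*y + 3*y**2 - 8*y + 3.
Scan x_0 ∈ {−4, ..., 4}. For each x_0, f_y(x_0, y) is a polynomial in y; find its integer roots y ∈ {−4, ..., 4}, then test f_x and f at those candidates.
  x = -4: f_y(-4, y) = 3*y**2 + 8*y - 29; no integer root y with |y| ≤ 4.
  x = -3: f_y(-3, y) = 3*y**2 + 4*y - 15; vanishes at y ∈ {-3}. (-3, -3): f_x = -48 ≠ 0.
  x = -2: f_y(-2, y) = 3*y**2 - 5; no integer root y with |y| ≤ 4.
  x = -1: f_y(-1, y) = 3*y**2 - 4*y + 1; vanishes at y ∈ {1}. (-1, 1): f_x = 0, f = 0 — SINGULAR.
  x = 0: f_y(0, y) = 3*y**2 - 8*y + 3; no integer root y with |y| ≤ 4.
  x = 1: f_y(1, y) = 3*y**2 - 12*y + 1; no integer root y with |y| ≤ 4.
  x = 2: f_y(2, y) = 3*y**2 - 16*y - 5; no integer root y with |y| ≤ 4.
  x = 3: f_y(3, y) = 3*y**2 - 20*y - 15; no integer root y with |y| ≤ 4.
  x = 4: f_y(4, y) = 3*y**2 - 24*y - 29; no integer root y with |y| ≤ 4.
Only singular point on the grid: (-1, 1).
Classify: substitute x = -1 + u, y = 1 + v and expand: f = u**3 - 2*u**2*v - u**2 - 2*u*v**2 + v**3 + v**2.
No constant or linear terms (consistent with a singular point). Quadratic part: -u**2 + v**2. Cubic part: u**3 - 2*u**2*v - 2*u*v**2 + v**3.
The quadratic part v**2 - u**2 = (v − u)(v + u) splits into two distinct linear factors, so there are two distinct tangent lines y − 1 = ±(x − -1) — this is a node (ordinary double point).
Classification: node.


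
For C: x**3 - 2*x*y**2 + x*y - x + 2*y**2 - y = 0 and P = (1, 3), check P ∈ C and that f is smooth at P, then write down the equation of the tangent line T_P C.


Tangent line at P: 13 - 13*x = 0.

Step 1: f(1, 3) = 0, so P lies on C.
Step 2: partial derivatives
  f_x(x, y) = 3*x**2 - 2*y**2 + y - 1, f_y(x, y) = -4*x*y + x + 4*y - 1.
  f_x(P) = -13, f_y(P) = 0 (gradient nonzero, so P is smooth).
Step 3: tangent line at P: -13·(x − 1) + 0·(y − 3) = 0.
Expanding: 13 - 13*x = 0.


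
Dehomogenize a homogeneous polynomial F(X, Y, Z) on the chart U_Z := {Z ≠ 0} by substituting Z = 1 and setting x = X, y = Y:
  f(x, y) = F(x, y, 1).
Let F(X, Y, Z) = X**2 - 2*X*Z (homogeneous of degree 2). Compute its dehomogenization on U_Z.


f(x, y) = x**2 - 2*x

On U_Z we set Z = 1. Each monomial c·X^i·Y^j·Z^k in F becomes c·x^i·y^j·1^k = c·x^i·y^j.
Substituting Z = 1: F(X, Y, 1) = x**2 - 2*x.
Note: deg(f) ≤ deg(F) = 2; strict inequality happens when F is divisible by Z (lost terms).


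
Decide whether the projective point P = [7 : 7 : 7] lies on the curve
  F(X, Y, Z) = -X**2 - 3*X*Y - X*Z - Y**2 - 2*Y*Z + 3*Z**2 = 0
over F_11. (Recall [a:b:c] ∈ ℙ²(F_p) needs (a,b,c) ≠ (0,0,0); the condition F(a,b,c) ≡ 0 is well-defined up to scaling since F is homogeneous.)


F(7,7,7) ≡ 8 (mod 11); P is NOT on the curve.

Evaluate F(7, 7, 7) term-by-term (mod 11).
  -X**2 ↦ -1·49·1·1 = -49
  -3*X*Y ↦ -3·7·7·1 = -147
  -X*Z ↦ -1·7·1·7 = -49
  -Y**2 ↦ -1·1·49·1 = -49
  -2*Y*Z ↦ -2·1·7·7 = -98
  3*Z**2 ↦ 3·1·1·49 = 147
Sum: F(7, 7, 7) = (-49) + (-147) + (-49) + (-49) + (-98) + (147) = -245.
Reducing mod 11: -245 ≡ 8 (mod 11).
Since F(a, b, c) ≡ 8 ≠ 0 (mod 11), P does NOT lie on the curve.


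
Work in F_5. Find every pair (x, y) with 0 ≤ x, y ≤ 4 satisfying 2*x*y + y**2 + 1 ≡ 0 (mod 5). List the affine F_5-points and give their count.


Affine F_5-points: {(0, 2), (0, 3), (1, 4), (4, 1)}; count = 4.

For each of the 25 pairs (x, y) ∈ F_5², evaluate f(x, y) mod 5. Record the zeros.
  x = 0: [0↦1, 1↦2, 2↦0, 3↦0, 4↦2]  zeros at y ∈ {2, 3}
  x = 1: [0↦1, 1↦4, 2↦4, 3↦1, 4↦0]  zeros at y ∈ {4}
  x = 2: [0↦1, 1↦1, 2↦3, 3↦2, 4↦3]  zeros at y ∈ ∅
  x = 3: [0↦1, 1↦3, 2↦2, 3↦3, 4↦1]  zeros at y ∈ ∅
  x = 4: [0↦1, 1↦0, 2↦1, 3↦4, 4↦4]  zeros at y ∈ {1}
Collecting zeros: affine points = {(0, 2), (0, 3), (1, 4), (4, 1)}.
Total count |C(F_5)_aff| = 4.


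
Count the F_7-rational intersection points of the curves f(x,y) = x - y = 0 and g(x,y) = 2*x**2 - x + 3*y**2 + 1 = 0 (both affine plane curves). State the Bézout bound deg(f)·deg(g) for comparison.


Common zeros: {(4, 4), (6, 6)}; count = 2; Bézout bound = 2.

deg(f) = 1, deg(g) = 2, so Bézout bound = 2.
Scan x ∈ F_7. For each x, list the y ∈ F_7 with f(x, y) ≡ 0 and those with g(x, y) ≡ 0 (mod 7); the common zeros in that column are the intersection.
  x = 0: f ≡ 0 at y ∈ {0}; g ≡ 0 at y ∈ {3, 4}; common: ∅.
  x = 1: f ≡ 0 at y ∈ {1}; g ≡ 0 at y ∈ {2, 5}; common: ∅.
  x = 2: f ≡ 0 at y ∈ {2}; g ≡ 0 at y ∈ {0}; common: ∅.
  x = 3: f ≡ 0 at y ∈ {3}; g ≡ 0 at y ∈ {2, 5}; common: ∅.
  x = 4: f ≡ 0 at y ∈ {4}; g ≡ 0 at y ∈ {3, 4}; common: {4}.
  x = 5: f ≡ 0 at y ∈ {5}; g ≡ 0 at y ∈ {1, 6}; common: ∅.
  x = 6: f ≡ 0 at y ∈ {6}; g ≡ 0 at y ∈ {1, 6}; common: {6}.
Collecting: common zeros = {(4, 4), (6, 6)}, so the count is 2.
Comparison with the Bézout bound: 2 ≤ 2 = deg(f)·deg(g), as expected for curves with no common component (the bound is attained).


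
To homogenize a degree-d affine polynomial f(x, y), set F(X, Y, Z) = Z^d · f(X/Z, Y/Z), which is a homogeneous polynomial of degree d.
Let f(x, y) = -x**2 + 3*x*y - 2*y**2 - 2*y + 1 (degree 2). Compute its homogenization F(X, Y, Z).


F(X, Y, Z) = -X**2 + 3*X*Y - 2*Y**2 - 2*Y*Z + Z**2

deg(f) = 2.
Substitute x = X/Z, y = Y/Z into f, then multiply by Z^2.
  monomial -1·x^2·y^0 ↦ -1·X^2·Y^0·Z^0.
  monomial 3·x^1·y^1 ↦ 3·X^1·Y^1·Z^0.
  monomial -2·x^0·y^2 ↦ -2·X^0·Y^2·Z^0.
  monomial -2·x^0·y^1 ↦ -2·X^0·Y^1·Z^1.
  monomial 1·x^0·y^0 ↦ 1·X^0·Y^0·Z^2.
Collecting: F(X, Y, Z) = -X**2 + 3*X*Y - 2*Y**2 - 2*Y*Z + Z**2.


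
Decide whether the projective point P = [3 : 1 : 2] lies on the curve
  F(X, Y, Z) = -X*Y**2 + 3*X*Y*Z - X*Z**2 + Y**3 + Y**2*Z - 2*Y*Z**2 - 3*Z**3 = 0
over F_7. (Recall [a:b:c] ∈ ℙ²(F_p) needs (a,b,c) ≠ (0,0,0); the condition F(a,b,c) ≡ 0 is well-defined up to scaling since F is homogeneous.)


F(3,1,2) ≡ 2 (mod 7); P is NOT on the curve.

Evaluate F(3, 1, 2) term-by-term (mod 7).
  -X*Y**2 ↦ -1·3·1·1 = -3
  3*X*Y*Z ↦ 3·3·1·2 = 18
  -X*Z**2 ↦ -1·3·1·4 = -12
  Y**3 ↦ 1·1·1·1 = 1
  Y**2*Z ↦ 1·1·1·2 = 2
  -2*Y*Z**2 ↦ -2·1·1·4 = -8
  -3*Z**3 ↦ -3·1·1·8 = -24
Sum: F(3, 1, 2) = (-3) + (18) + (-12) + (1) + (2) + (-8) + (-24) = -26.
Reducing mod 7: -26 ≡ 2 (mod 7).
Since F(a, b, c) ≡ 2 ≠ 0 (mod 7), P does NOT lie on the curve.


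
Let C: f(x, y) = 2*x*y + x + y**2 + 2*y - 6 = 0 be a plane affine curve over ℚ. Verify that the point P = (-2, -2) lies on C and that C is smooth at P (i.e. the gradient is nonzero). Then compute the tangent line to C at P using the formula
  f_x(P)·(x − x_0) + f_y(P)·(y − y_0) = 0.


Tangent line at P: -3*x - 6*y - 18 = 0.

Step 1: f(-2, -2) = 0, so P lies on C.
Step 2: partial derivatives
  f_x(x, y) = 2*y + 1, f_y(x, y) = 2*x + 2*y + 2.
  f_x(P) = -3, f_y(P) = -6 (gradient nonzero, so P is smooth).
Step 3: tangent line at P: -3·(x − -2) + -6·(y − -2) = 0.
Expanding: -3*x - 6*y - 18 = 0.


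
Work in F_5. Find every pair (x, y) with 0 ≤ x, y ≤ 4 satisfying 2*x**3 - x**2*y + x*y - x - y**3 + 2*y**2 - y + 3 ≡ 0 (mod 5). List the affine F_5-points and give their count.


Affine F_5-points: {(2, 1), (3, 2), (4, 1)}; count = 3.

For each of the 25 pairs (x, y) ∈ F_5², evaluate f(x, y) mod 5. Record the zeros.
  x = 0: [0↦3, 1↦3, 2↦1, 3↦1, 4↦2]  zeros at y ∈ ∅
  x = 1: [0↦4, 1↦4, 2↦2, 3↦2, 4↦3]  zeros at y ∈ ∅
  x = 2: [0↦2, 1↦0, 2↦1, 3↦4, 4↦3]  zeros at y ∈ {1}
  x = 3: [0↦4, 1↦3, 2↦0, 3↦4, 4↦4]  zeros at y ∈ {2}
  x = 4: [0↦2, 1↦0, 2↦1, 3↦4, 4↦3]  zeros at y ∈ {1}
Collecting zeros: affine points = {(2, 1), (3, 2), (4, 1)}.
Total count |C(F_5)_aff| = 3.


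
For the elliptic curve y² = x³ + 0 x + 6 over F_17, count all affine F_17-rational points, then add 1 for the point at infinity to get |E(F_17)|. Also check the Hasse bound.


Affine points = {(3, 4), (3, 13), (4, 6), (4, 11), (6, 1), (6, 16), (7, 3), (7, 14), (8, 5), (8, 12), (9, 2), (9, 15), (12, 0), (14, 8), (14, 9), (15, 7), (15, 10)}; affine count = 17; |E(F_17)| = 18.

Discriminant check: Δ ∝ 4a³ + 27b² = 4·0³ + 27·6² = 4·0 + 27·36 ≡ 3 (mod 17). Nonzero ⇒ E is nonsingular.
For each x ∈ F_17, compute rhs = x³ + 0·x + 6 mod 17, then count y ∈ F_17 with y² ≡ rhs.
  x = 0: rhs = 6, matching y values: none (0 points).
  x = 1: rhs = 7, matching y values: none (0 points).
  x = 2: rhs = 14, matching y values: none (0 points).
  x = 3: rhs = 16, matching y values: 4, 13 (2 points).
  x = 4: rhs = 2, matching y values: 6, 11 (2 points).
  x = 5: rhs = 12, matching y values: none (0 points).
  x = 6: rhs = 1, matching y values: 1, 16 (2 points).
  x = 7: rhs = 9, matching y values: 3, 14 (2 points).
  x = 8: rhs = 8, matching y values: 5, 12 (2 points).
  x = 9: rhs = 4, matching y values: 2, 15 (2 points).
  x = 10: rhs = 3, matching y values: none (0 points).
  x = 11: rhs = 11, matching y values: none (0 points).
  x = 12: rhs = 0, matching y values: 0 (1 points).
  x = 13: rhs = 10, matching y values: none (0 points).
  x = 14: rhs = 13, matching y values: 8, 9 (2 points).
  x = 15: rhs = 15, matching y values: 7, 10 (2 points).
  x = 16: rhs = 5, matching y values: none (0 points).
Total affine count: 17.
Full point count |E(F_17)| = 17 + 1 = 18.
Hasse bound: |18 − (17+1)| = |0| = 0 ≤ 2√17 ≈ 8.2462 ✓.


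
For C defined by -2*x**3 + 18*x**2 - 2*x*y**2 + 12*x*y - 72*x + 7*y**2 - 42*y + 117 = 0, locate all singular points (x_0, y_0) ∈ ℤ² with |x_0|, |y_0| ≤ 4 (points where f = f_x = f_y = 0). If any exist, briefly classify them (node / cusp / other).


Singular points: {(3, 3)}; classification: cusp.

Compute partial derivatives:
  f_x = -6*x**2 + 36*x - 2*y**2 + 12*y - 72.
  f_y = -4*x*y + 12*x + 14*y - 42.
Scan x_0 ∈ {−4, ..., 4}. For each x_0, f_y(x_0, y) is a polynomial in y; find its integer roots y ∈ {−4, ..., 4}, then test f_x and f at those candidates.
  x = -4: f_y(-4, y) = 30*y - 90; vanishes at y ∈ {3}. (-4, 3): f_x = -294 ≠ 0.
  x = -3: f_y(-3, y) = 26*y - 78; vanishes at y ∈ {3}. (-3, 3): f_x = -216 ≠ 0.
  x = -2: f_y(-2, y) = 22*y - 66; vanishes at y ∈ {3}. (-2, 3): f_x = -150 ≠ 0.
  x = -1: f_y(-1, y) = 18*y - 54; vanishes at y ∈ {3}. (-1, 3): f_x = -96 ≠ 0.
  x = 0: f_y(0, y) = 14*y - 42; vanishes at y ∈ {3}. (0, 3): f_x = -54 ≠ 0.
  x = 1: f_y(1, y) = 10*y - 30; vanishes at y ∈ {3}. (1, 3): f_x = -24 ≠ 0.
  x = 2: f_y(2, y) = 6*y - 18; vanishes at y ∈ {3}. (2, 3): f_x = -6 ≠ 0.
  x = 3: f_y(3, y) = 2*y - 6; vanishes at y ∈ {3}. (3, 3): f_x = 0, f = 0 — SINGULAR.
  x = 4: f_y(4, y) = 6 - 2*y; vanishes at y ∈ {3}. (4, 3): f_x = -6 ≠ 0.
Only singular point on the grid: (3, 3).
Classify: substitute x = 3 + u, y = 3 + v and expand: f = -2*u**3 - 2*u*v**2 + v**2.
No constant or linear terms (consistent with a singular point). Quadratic part: v**2. Cubic part: -2*u**3 - 2*u*v**2.
The quadratic part v**2 is a perfect square, so there is a single (double) tangent line v = 0, i.e. y = 3. Restricting the cubic part to that line (v = 0) leaves -2*u**3 ≠ 0, so f is not divisible by v and the branch is v² ≈ 2*u**3 to lowest order — this is a cusp.
Classification: cusp.


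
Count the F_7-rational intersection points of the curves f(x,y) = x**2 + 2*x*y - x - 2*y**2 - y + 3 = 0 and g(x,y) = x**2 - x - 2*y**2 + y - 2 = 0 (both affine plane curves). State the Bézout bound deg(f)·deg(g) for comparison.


Common zeros: {(4, 5)}; count = 1; Bézout bound = 4.

deg(f) = 2, deg(g) = 2, so Bézout bound = 4.
Scan x ∈ F_7. For each x, list the y ∈ F_7 with f(x, y) ≡ 0 and those with g(x, y) ≡ 0 (mod 7); the common zeros in that column are the intersection.
  x = 0: f ≡ 0 at y ∈ {1, 2}; g ≡ 0 at y ∈ ∅; common: ∅.
  x = 1: f ≡ 0 at y ∈ {5, 6}; g ≡ 0 at y ∈ ∅; common: ∅.
  x = 2: f ≡ 0 at y ∈ {6}; g ≡ 0 at y ∈ {0, 4}; common: ∅.
  x = 3: f ≡ 0 at y ∈ ∅; g ≡ 0 at y ∈ ∅; common: ∅.
  x = 4: f ≡ 0 at y ∈ {2, 5}; g ≡ 0 at y ∈ {5, 6}; common: {5}.
  x = 5: f ≡ 0 at y ∈ ∅; g ≡ 0 at y ∈ ∅; common: ∅.
  x = 6: f ≡ 0 at y ∈ {1}; g ≡ 0 at y ∈ {0, 4}; common: ∅.
Collecting: common zeros = {(4, 5)}, so the count is 1.
Comparison with the Bézout bound: 1 ≤ 4 = deg(f)·deg(g), as expected for curves with no common component (the affine F_7-count falls short of the bound because intersections may lie at infinity, over extension fields, or carry multiplicity).


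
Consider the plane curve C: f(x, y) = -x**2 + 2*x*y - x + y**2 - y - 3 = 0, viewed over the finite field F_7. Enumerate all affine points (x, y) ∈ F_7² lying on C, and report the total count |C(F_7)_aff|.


Affine F_7-points: {(1, 3), (3, 4), (3, 5), (4, 3), (4, 4), (6, 5)}; count = 6.

For each of the 49 pairs (x, y) ∈ F_7², evaluate f(x, y) mod 7. Record the zeros.
  x = 0: [0↦4, 1↦4, 2↦6, 3↦3, 4↦2, 5↦3, 6↦6]  zeros at y ∈ ∅
  x = 1: [0↦2, 1↦4, 2↦1, 3↦0, 4↦1, 5↦4, 6↦2]  zeros at y ∈ {3}
  x = 2: [0↦5, 1↦2, 2↦1, 3↦2, 4↦5, 5↦3, 6↦3]  zeros at y ∈ ∅
  x = 3: [0↦6, 1↦5, 2↦6, 3↦2, 4↦0, 5↦0, 6↦2]  zeros at y ∈ {4, 5}
  x = 4: [0↦5, 1↦6, 2↦2, 3↦0, 4↦0, 5↦2, 6↦6]  zeros at y ∈ {3, 4}
  x = 5: [0↦2, 1↦5, 2↦3, 3↦3, 4↦5, 5↦2, 6↦1]  zeros at y ∈ ∅
  x = 6: [0↦4, 1↦2, 2↦2, 3↦4, 4↦1, 5↦0, 6↦1]  zeros at y ∈ {5}
Collecting zeros: affine points = {(1, 3), (3, 4), (3, 5), (4, 3), (4, 4), (6, 5)}.
Total count |C(F_7)_aff| = 6.


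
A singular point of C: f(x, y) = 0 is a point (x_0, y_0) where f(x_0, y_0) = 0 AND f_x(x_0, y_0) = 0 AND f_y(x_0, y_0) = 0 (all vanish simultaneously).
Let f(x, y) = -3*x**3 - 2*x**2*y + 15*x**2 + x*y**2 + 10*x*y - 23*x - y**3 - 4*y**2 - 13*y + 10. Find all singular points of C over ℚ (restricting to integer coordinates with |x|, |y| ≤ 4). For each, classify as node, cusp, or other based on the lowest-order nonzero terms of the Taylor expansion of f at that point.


Singular points: {(2, -1)}; classification: node.

Compute partial derivatives:
  f_x = -9*x**2 - 4*x*y + 30*x + y**2 + 10*y - 23.
  f_y = -2*x**2 + 2*x*y + 10*x - 3*y**2 - 8*y - 13.
Scan x_0 ∈ {−4, ..., 4}. For each x_0, f_y(x_0, y) is a polynomial in y; find its integer roots y ∈ {−4, ..., 4}, then test f_x and f at those candidates.
  x = -4: f_y(-4, y) = -3*y**2 - 16*y - 85; no integer root y with |y| ≤ 4.
  x = -3: f_y(-3, y) = -3*y**2 - 14*y - 61; no integer root y with |y| ≤ 4.
  x = -2: f_y(-2, y) = -3*y**2 - 12*y - 41; no integer root y with |y| ≤ 4.
  x = -1: f_y(-1, y) = -3*y**2 - 10*y - 25; no integer root y with |y| ≤ 4.
  x = 0: f_y(0, y) = -3*y**2 - 8*y - 13; no integer root y with |y| ≤ 4.
  x = 1: f_y(1, y) = -3*y**2 - 6*y - 5; no integer root y with |y| ≤ 4.
  x = 2: f_y(2, y) = -3*y**2 - 4*y - 1; vanishes at y ∈ {-1}. (2, -1): f_x = 0, f = 0 — SINGULAR.
  x = 3: f_y(3, y) = -3*y**2 - 2*y - 1; no integer root y with |y| ≤ 4.
  x = 4: f_y(4, y) = -3*y**2 - 5; no integer root y with |y| ≤ 4.
Only singular point on the grid: (2, -1).
Classify: substitute x = 2 + u, y = -1 + v and expand: f = -3*u**3 - 2*u**2*v - u**2 + u*v**2 - v**3 + v**2.
No constant or linear terms (consistent with a singular point). Quadratic part: -u**2 + v**2. Cubic part: -3*u**3 - 2*u**2*v + u*v**2 - v**3.
The quadratic part v**2 - u**2 = (v − u)(v + u) splits into two distinct linear factors, so there are two distinct tangent lines y − -1 = ±(x − 2) — this is a node (ordinary double point).
Classification: node.


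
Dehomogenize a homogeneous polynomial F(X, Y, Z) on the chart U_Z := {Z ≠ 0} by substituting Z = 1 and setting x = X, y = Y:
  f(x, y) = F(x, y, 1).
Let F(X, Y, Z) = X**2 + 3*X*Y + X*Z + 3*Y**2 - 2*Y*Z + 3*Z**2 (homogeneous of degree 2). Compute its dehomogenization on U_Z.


f(x, y) = x**2 + 3*x*y + x + 3*y**2 - 2*y + 3

On U_Z we set Z = 1. Each monomial c·X^i·Y^j·Z^k in F becomes c·x^i·y^j·1^k = c·x^i·y^j.
Substituting Z = 1: F(X, Y, 1) = x**2 + 3*x*y + x + 3*y**2 - 2*y + 3.
Note: deg(f) ≤ deg(F) = 2; strict inequality happens when F is divisible by Z (lost terms).


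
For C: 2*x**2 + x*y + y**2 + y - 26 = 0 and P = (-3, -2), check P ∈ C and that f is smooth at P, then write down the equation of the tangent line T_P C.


Tangent line at P: -14*x - 6*y - 54 = 0.

Step 1: f(-3, -2) = 0, so P lies on C.
Step 2: partial derivatives
  f_x(x, y) = 4*x + y, f_y(x, y) = x + 2*y + 1.
  f_x(P) = -14, f_y(P) = -6 (gradient nonzero, so P is smooth).
Step 3: tangent line at P: -14·(x − -3) + -6·(y − -2) = 0.
Expanding: -14*x - 6*y - 54 = 0.


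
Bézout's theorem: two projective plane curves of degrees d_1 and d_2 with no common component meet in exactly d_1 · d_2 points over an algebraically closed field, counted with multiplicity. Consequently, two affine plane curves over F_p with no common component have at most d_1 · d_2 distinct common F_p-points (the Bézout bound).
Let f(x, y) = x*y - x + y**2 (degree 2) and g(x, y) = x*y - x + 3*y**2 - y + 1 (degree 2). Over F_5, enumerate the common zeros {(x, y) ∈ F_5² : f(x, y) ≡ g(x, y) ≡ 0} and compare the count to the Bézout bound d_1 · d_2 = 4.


Common zeros: ∅; count = 0; Bézout bound = 4.

deg(f) = 2, deg(g) = 2, so Bézout bound = 4.
Scan x ∈ F_5. For each x, list the y ∈ F_5 with f(x, y) ≡ 0 and those with g(x, y) ≡ 0 (mod 5); the common zeros in that column are the intersection.
  x = 0: f ≡ 0 at y ∈ {0}; g ≡ 0 at y ∈ {3, 4}; common: ∅.
  x = 1: f ≡ 0 at y ∈ {2}; g ≡ 0 at y ∈ {0}; common: ∅.
  x = 2: f ≡ 0 at y ∈ ∅; g ≡ 0 at y ∈ ∅; common: ∅.
  x = 3: f ≡ 0 at y ∈ {3, 4}; g ≡ 0 at y ∈ ∅; common: ∅.
  x = 4: f ≡ 0 at y ∈ ∅; g ≡ 0 at y ∈ {2}; common: ∅.
Collecting: common zeros = ∅, so the count is 0.
Comparison with the Bézout bound: 0 ≤ 4 = deg(f)·deg(g), as expected for curves with no common component (the affine F_5-count falls short of the bound because intersections may lie at infinity, over extension fields, or carry multiplicity).


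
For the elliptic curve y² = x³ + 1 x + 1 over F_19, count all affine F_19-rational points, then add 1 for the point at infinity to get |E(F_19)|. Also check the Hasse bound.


Affine points = {(0, 1), (0, 18), (2, 7), (2, 12), (5, 6), (5, 13), (7, 3), (7, 16), (9, 6), (9, 13), (10, 2), (10, 17), (13, 8), (13, 11), (14, 2), (14, 17), (15, 3), (15, 16), (16, 3), (16, 16)}; affine count = 20; |E(F_19)| = 21.

Discriminant check: Δ ∝ 4a³ + 27b² = 4·1³ + 27·1² = 4·1 + 27·1 ≡ 12 (mod 19). Nonzero ⇒ E is nonsingular.
For each x ∈ F_19, compute rhs = x³ + 1·x + 1 mod 19, then count y ∈ F_19 with y² ≡ rhs.
  x = 0: rhs = 1, matching y values: 1, 18 (2 points).
  x = 1: rhs = 3, matching y values: none (0 points).
  x = 2: rhs = 11, matching y values: 7, 12 (2 points).
  x = 3: rhs = 12, matching y values: none (0 points).
  x = 4: rhs = 12, matching y values: none (0 points).
  x = 5: rhs = 17, matching y values: 6, 13 (2 points).
  x = 6: rhs = 14, matching y values: none (0 points).
  x = 7: rhs = 9, matching y values: 3, 16 (2 points).
  x = 8: rhs = 8, matching y values: none (0 points).
  x = 9: rhs = 17, matching y values: 6, 13 (2 points).
  x = 10: rhs = 4, matching y values: 2, 17 (2 points).
  x = 11: rhs = 13, matching y values: none (0 points).
  x = 12: rhs = 12, matching y values: none (0 points).
  x = 13: rhs = 7, matching y values: 8, 11 (2 points).
  x = 14: rhs = 4, matching y values: 2, 17 (2 points).
  x = 15: rhs = 9, matching y values: 3, 16 (2 points).
  x = 16: rhs = 9, matching y values: 3, 16 (2 points).
  x = 17: rhs = 10, matching y values: none (0 points).
  x = 18: rhs = 18, matching y values: none (0 points).
Total affine count: 20.
Full point count |E(F_19)| = 20 + 1 = 21.
Hasse bound: |21 − (19+1)| = |1| = 1 ≤ 2√19 ≈ 8.7178 ✓.


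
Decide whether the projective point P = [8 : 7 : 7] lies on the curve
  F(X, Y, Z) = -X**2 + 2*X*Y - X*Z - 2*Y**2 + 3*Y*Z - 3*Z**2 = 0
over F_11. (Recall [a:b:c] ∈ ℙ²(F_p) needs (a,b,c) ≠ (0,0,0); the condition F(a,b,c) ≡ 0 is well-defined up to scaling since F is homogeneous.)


F(8,7,7) ≡ 4 (mod 11); P is NOT on the curve.

Evaluate F(8, 7, 7) term-by-term (mod 11).
  -X**2 ↦ -1·64·1·1 = -64
  2*X*Y ↦ 2·8·7·1 = 112
  -X*Z ↦ -1·8·1·7 = -56
  -2*Y**2 ↦ -2·1·49·1 = -98
  3*Y*Z ↦ 3·1·7·7 = 147
  -3*Z**2 ↦ -3·1·1·49 = -147
Sum: F(8, 7, 7) = (-64) + (112) + (-56) + (-98) + (147) + (-147) = -106.
Reducing mod 11: -106 ≡ 4 (mod 11).
Since F(a, b, c) ≡ 4 ≠ 0 (mod 11), P does NOT lie on the curve.


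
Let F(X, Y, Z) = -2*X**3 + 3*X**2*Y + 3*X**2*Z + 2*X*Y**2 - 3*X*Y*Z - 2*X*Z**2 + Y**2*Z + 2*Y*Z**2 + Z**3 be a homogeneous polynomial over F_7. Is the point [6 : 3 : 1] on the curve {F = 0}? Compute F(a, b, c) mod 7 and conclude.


F(6,3,1) ≡ 2 (mod 7); P is NOT on the curve.

Evaluate F(6, 3, 1) term-by-term (mod 7).
  -2*X**3 ↦ -2·216·1·1 = -432
  3*X**2*Y ↦ 3·36·3·1 = 324
  3*X**2*Z ↦ 3·36·1·1 = 108
  2*X*Y**2 ↦ 2·6·9·1 = 108
  -3*X*Y*Z ↦ -3·6·3·1 = -54
  -2*X*Z**2 ↦ -2·6·1·1 = -12
  Y**2*Z ↦ 1·1·9·1 = 9
  2*Y*Z**2 ↦ 2·1·3·1 = 6
  Z**3 ↦ 1·1·1·1 = 1
Sum: F(6, 3, 1) = (-432) + (324) + (108) + (108) + (-54) + (-12) + (9) + (6) + (1) = 58.
Reducing mod 7: 58 ≡ 2 (mod 7).
Since F(a, b, c) ≡ 2 ≠ 0 (mod 7), P does NOT lie on the curve.


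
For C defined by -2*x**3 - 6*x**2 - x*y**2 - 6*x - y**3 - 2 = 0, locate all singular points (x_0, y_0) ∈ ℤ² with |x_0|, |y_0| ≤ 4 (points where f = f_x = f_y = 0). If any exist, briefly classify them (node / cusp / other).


Singular points: {(-1, 0)}; classification: cusp.

Compute partial derivatives:
  f_x = -6*x**2 - 12*x - y**2 - 6.
  f_y = -2*x*y - 3*y**2.
Scan x_0 ∈ {−4, ..., 4}. For each x_0, f_y(x_0, y) is a polynomial in y; find its integer roots y ∈ {−4, ..., 4}, then test f_x and f at those candidates.
  x = -4: f_y(-4, y) = -3*y**2 + 8*y; vanishes at y ∈ {0}. (-4, 0): f_x = -54 ≠ 0.
  x = -3: f_y(-3, y) = -3*y**2 + 6*y; vanishes at y ∈ {0, 2}. (-3, 0): f_x = -24 ≠ 0; (-3, 2): f_x = -28 ≠ 0.
  x = -2: f_y(-2, y) = -3*y**2 + 4*y; vanishes at y ∈ {0}. (-2, 0): f_x = -6 ≠ 0.
  x = -1: f_y(-1, y) = -3*y**2 + 2*y; vanishes at y ∈ {0}. (-1, 0): f_x = 0, f = 0 — SINGULAR.
  x = 0: f_y(0, y) = -3*y**2; vanishes at y ∈ {0}. (0, 0): f_x = -6 ≠ 0.
  x = 1: f_y(1, y) = -3*y**2 - 2*y; vanishes at y ∈ {0}. (1, 0): f_x = -24 ≠ 0.
  x = 2: f_y(2, y) = -3*y**2 - 4*y; vanishes at y ∈ {0}. (2, 0): f_x = -54 ≠ 0.
  x = 3: f_y(3, y) = -3*y**2 - 6*y; vanishes at y ∈ {-2, 0}. (3, -2): f_x = -100 ≠ 0; (3, 0): f_x = -96 ≠ 0.
  x = 4: f_y(4, y) = -3*y**2 - 8*y; vanishes at y ∈ {0}. (4, 0): f_x = -150 ≠ 0.
Only singular point on the grid: (-1, 0).
Classify: substitute x = -1 + u, y = 0 + v and expand: f = -2*u**3 - u*v**2 - v**3 + v**2.
No constant or linear terms (consistent with a singular point). Quadratic part: v**2. Cubic part: -2*u**3 - u*v**2 - v**3.
The quadratic part v**2 is a perfect square, so there is a single (double) tangent line v = 0, i.e. y = 0. Restricting the cubic part to that line (v = 0) leaves -2*u**3 ≠ 0, so f is not divisible by v and the branch is v² ≈ 2*u**3 to lowest order — this is a cusp.
Classification: cusp.


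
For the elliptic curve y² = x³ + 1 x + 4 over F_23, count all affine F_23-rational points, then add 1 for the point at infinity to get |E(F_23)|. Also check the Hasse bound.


Affine points = {(0, 2), (0, 21), (1, 11), (1, 12), (4, 7), (4, 16), (7, 3), (7, 20), (8, 8), (8, 15), (9, 11), (9, 12), (10, 5), (10, 18), (11, 9), (11, 14), (13, 11), (13, 12), (14, 5), (14, 18), (15, 6), (15, 17), (17, 9), (17, 14), (18, 9), (18, 14), (22, 5), (22, 18)}; affine count = 28; |E(F_23)| = 29.

Discriminant check: Δ ∝ 4a³ + 27b² = 4·1³ + 27·4² = 4·1 + 27·16 ≡ 22 (mod 23). Nonzero ⇒ E is nonsingular.
For each x ∈ F_23, compute rhs = x³ + 1·x + 4 mod 23, then count y ∈ F_23 with y² ≡ rhs.
  x = 0: rhs = 4, matching y values: 2, 21 (2 points).
  x = 1: rhs = 6, matching y values: 11, 12 (2 points).
  x = 2: rhs = 14, matching y values: none (0 points).
  x = 3: rhs = 11, matching y values: none (0 points).
  x = 4: rhs = 3, matching y values: 7, 16 (2 points).
  x = 5: rhs = 19, matching y values: none (0 points).
  x = 6: rhs = 19, matching y values: none (0 points).
  x = 7: rhs = 9, matching y values: 3, 20 (2 points).
  x = 8: rhs = 18, matching y values: 8, 15 (2 points).
  x = 9: rhs = 6, matching y values: 11, 12 (2 points).
  x = 10: rhs = 2, matching y values: 5, 18 (2 points).
  x = 11: rhs = 12, matching y values: 9, 14 (2 points).
  x = 12: rhs = 19, matching y values: none (0 points).
  x = 13: rhs = 6, matching y values: 11, 12 (2 points).
  x = 14: rhs = 2, matching y values: 5, 18 (2 points).
  x = 15: rhs = 13, matching y values: 6, 17 (2 points).
  x = 16: rhs = 22, matching y values: none (0 points).
  x = 17: rhs = 12, matching y values: 9, 14 (2 points).
  x = 18: rhs = 12, matching y values: 9, 14 (2 points).
  x = 19: rhs = 5, matching y values: none (0 points).
  x = 20: rhs = 20, matching y values: none (0 points).
  x = 21: rhs = 17, matching y values: none (0 points).
  x = 22: rhs = 2, matching y values: 5, 18 (2 points).
Total affine count: 28.
Full point count |E(F_23)| = 28 + 1 = 29.
Hasse bound: |29 − (23+1)| = |5| = 5 ≤ 2√23 ≈ 9.5917 ✓.


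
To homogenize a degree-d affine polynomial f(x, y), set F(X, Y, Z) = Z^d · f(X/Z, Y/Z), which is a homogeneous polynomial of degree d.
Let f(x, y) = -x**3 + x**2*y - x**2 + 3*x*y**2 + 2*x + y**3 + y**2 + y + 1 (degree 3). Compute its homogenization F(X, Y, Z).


F(X, Y, Z) = -X**3 + X**2*Y - X**2*Z + 3*X*Y**2 + 2*X*Z**2 + Y**3 + Y**2*Z + Y*Z**2 + Z**3

deg(f) = 3.
Substitute x = X/Z, y = Y/Z into f, then multiply by Z^3.
  monomial -1·x^3·y^0 ↦ -1·X^3·Y^0·Z^0.
  monomial 1·x^2·y^1 ↦ 1·X^2·Y^1·Z^0.
  monomial -1·x^2·y^0 ↦ -1·X^2·Y^0·Z^1.
  monomial 3·x^1·y^2 ↦ 3·X^1·Y^2·Z^0.
  monomial 2·x^1·y^0 ↦ 2·X^1·Y^0·Z^2.
  monomial 1·x^0·y^3 ↦ 1·X^0·Y^3·Z^0.
  monomial 1·x^0·y^2 ↦ 1·X^0·Y^2·Z^1.
  monomial 1·x^0·y^1 ↦ 1·X^0·Y^1·Z^2.
  monomial 1·x^0·y^0 ↦ 1·X^0·Y^0·Z^3.
Collecting: F(X, Y, Z) = -X**3 + X**2*Y - X**2*Z + 3*X*Y**2 + 2*X*Z**2 + Y**3 + Y**2*Z + Y*Z**2 + Z**3.


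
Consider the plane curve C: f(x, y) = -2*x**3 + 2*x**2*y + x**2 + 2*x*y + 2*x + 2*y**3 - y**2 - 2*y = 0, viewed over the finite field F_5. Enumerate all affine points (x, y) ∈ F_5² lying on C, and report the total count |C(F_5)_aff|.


Affine F_5-points: {(0, 0), (4, 1), (4, 3), (4, 4)}; count = 4.

For each of the 25 pairs (x, y) ∈ F_5², evaluate f(x, y) mod 5. Record the zeros.
  x = 0: [0↦0, 1↦4, 2↦3, 3↦4, 4↦4]  zeros at y ∈ {0}
  x = 1: [0↦1, 1↦4, 2↦2, 3↦2, 4↦1]  zeros at y ∈ ∅
  x = 2: [0↦2, 1↦3, 2↦4, 3↦2, 4↦4]  zeros at y ∈ ∅
  x = 3: [0↦1, 1↦4, 2↦2, 3↦2, 4↦1]  zeros at y ∈ ∅
  x = 4: [0↦1, 1↦0, 2↦4, 3↦0, 4↦0]  zeros at y ∈ {1, 3, 4}
Collecting zeros: affine points = {(0, 0), (4, 1), (4, 3), (4, 4)}.
Total count |C(F_5)_aff| = 4.


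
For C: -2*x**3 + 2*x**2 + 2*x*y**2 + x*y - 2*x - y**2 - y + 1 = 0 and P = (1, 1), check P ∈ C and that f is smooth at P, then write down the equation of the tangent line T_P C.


Tangent line at P: -x + 2*y - 1 = 0.

Step 1: f(1, 1) = 0, so P lies on C.
Step 2: partial derivatives
  f_x(x, y) = -6*x**2 + 4*x + 2*y**2 + y - 2, f_y(x, y) = 4*x*y + x - 2*y - 1.
  f_x(P) = -1, f_y(P) = 2 (gradient nonzero, so P is smooth).
Step 3: tangent line at P: -1·(x − 1) + 2·(y − 1) = 0.
Expanding: -x + 2*y - 1 = 0.


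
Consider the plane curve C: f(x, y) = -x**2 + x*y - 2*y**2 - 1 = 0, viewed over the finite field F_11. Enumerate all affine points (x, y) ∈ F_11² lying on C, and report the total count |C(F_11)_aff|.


Affine F_11-points: {(0, 4), (0, 7), (4, 4), (4, 9), (5, 9), (5, 10), (6, 1), (6, 2), (7, 2), (7, 7)}; count = 10.

For each of the 121 pairs (x, y) ∈ F_11², evaluate f(x, y) mod 11. Record the zeros.
  x = 0: [0↦10, 1↦8, 2↦2, 3↦3, 4↦0, 5↦4, 6↦4, 7↦0, 8↦3, 9↦2, 10↦8]  zeros at y ∈ {4, 7}
  x = 1: [0↦9, 1↦8, 2↦3, 3↦5, 4↦3, 5↦8, 6↦9, 7↦6, 8↦10, 9↦10, 10↦6]  zeros at y ∈ ∅
  x = 2: [0↦6, 1↦6, 2↦2, 3↦5, 4↦4, 5↦10, 6↦1, 7↦10, 8↦4, 9↦5, 10↦2]  zeros at y ∈ ∅
  x = 3: [0↦1, 1↦2, 2↦10, 3↦3, 4↦3, 5↦10, 6↦2, 7↦1, 8↦7, 9↦9, 10↦7]  zeros at y ∈ ∅
  x = 4: [0↦5, 1↦7, 2↦5, 3↦10, 4↦0, 5↦8, 6↦1, 7↦1, 8↦8, 9↦0, 10↦10]  zeros at y ∈ {4, 9}
  x = 5: [0↦7, 1↦10, 2↦9, 3↦4, 4↦6, 5↦4, 6↦9, 7↦10, 8↦7, 9↦0, 10↦0]  zeros at y ∈ {9, 10}
  x = 6: [0↦7, 1↦0, 2↦0, 3↦7, 4↦10, 5↦9, 6↦4, 7↦6, 8↦4, 9↦9, 10↦10]  zeros at y ∈ {1, 2}
  x = 7: [0↦5, 1↦10, 2↦0, 3↦8, 4↦1, 5↦1, 6↦8, 7↦0, 8↦10, 9↦5, 10↦7]  zeros at y ∈ {2, 7}
  x = 8: [0↦1, 1↦7, 2↦9, 3↦7, 4↦1, 5↦2, 6↦10, 7↦3, 8↦3, 9↦10, 10↦2]  zeros at y ∈ ∅
  x = 9: [0↦6, 1↦2, 2↦5, 3↦4, 4↦10, 5↦1, 6↦10, 7↦4, 8↦5, 9↦2, 10↦6]  zeros at y ∈ ∅
  x = 10: [0↦9, 1↦6, 2↦10, 3↦10, 4↦6, 5↦9, 6↦8, 7↦3, 8↦5, 9↦3, 10↦8]  zeros at y ∈ ∅
Collecting zeros: affine points = {(0, 4), (0, 7), (4, 4), (4, 9), (5, 9), (5, 10), (6, 1), (6, 2), (7, 2), (7, 7)}.
Total count |C(F_11)_aff| = 10.


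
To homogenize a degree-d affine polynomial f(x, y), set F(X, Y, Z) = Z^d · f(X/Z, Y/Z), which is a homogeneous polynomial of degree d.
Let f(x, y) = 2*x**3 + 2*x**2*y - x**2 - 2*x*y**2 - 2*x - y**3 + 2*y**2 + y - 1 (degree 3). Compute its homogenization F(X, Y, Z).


F(X, Y, Z) = 2*X**3 + 2*X**2*Y - X**2*Z - 2*X*Y**2 - 2*X*Z**2 - Y**3 + 2*Y**2*Z + Y*Z**2 - Z**3

deg(f) = 3.
Substitute x = X/Z, y = Y/Z into f, then multiply by Z^3.
  monomial 2·x^3·y^0 ↦ 2·X^3·Y^0·Z^0.
  monomial 2·x^2·y^1 ↦ 2·X^2·Y^1·Z^0.
  monomial -1·x^2·y^0 ↦ -1·X^2·Y^0·Z^1.
  monomial -2·x^1·y^2 ↦ -2·X^1·Y^2·Z^0.
  monomial -2·x^1·y^0 ↦ -2·X^1·Y^0·Z^2.
  monomial -1·x^0·y^3 ↦ -1·X^0·Y^3·Z^0.
  monomial 2·x^0·y^2 ↦ 2·X^0·Y^2·Z^1.
  monomial 1·x^0·y^1 ↦ 1·X^0·Y^1·Z^2.
  monomial -1·x^0·y^0 ↦ -1·X^0·Y^0·Z^3.
Collecting: F(X, Y, Z) = 2*X**3 + 2*X**2*Y - X**2*Z - 2*X*Y**2 - 2*X*Z**2 - Y**3 + 2*Y**2*Z + Y*Z**2 - Z**3.
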